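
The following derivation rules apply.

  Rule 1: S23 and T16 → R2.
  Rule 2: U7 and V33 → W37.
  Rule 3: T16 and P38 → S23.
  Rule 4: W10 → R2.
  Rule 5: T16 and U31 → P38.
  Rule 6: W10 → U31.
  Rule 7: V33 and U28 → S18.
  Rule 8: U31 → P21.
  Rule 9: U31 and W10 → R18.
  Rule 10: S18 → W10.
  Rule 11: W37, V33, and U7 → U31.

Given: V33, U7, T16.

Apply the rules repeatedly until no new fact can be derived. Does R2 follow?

U7 and V33 hold, so W37 follows (Rule 2).
From W37, V33, and U7, Rule 11 gives U31.
T16 and U31 hold, so P38 follows (Rule 5).
T16 and P38 hold, so S23 follows (Rule 3).
From S23 and T16, Rule 1 gives R2.

Yes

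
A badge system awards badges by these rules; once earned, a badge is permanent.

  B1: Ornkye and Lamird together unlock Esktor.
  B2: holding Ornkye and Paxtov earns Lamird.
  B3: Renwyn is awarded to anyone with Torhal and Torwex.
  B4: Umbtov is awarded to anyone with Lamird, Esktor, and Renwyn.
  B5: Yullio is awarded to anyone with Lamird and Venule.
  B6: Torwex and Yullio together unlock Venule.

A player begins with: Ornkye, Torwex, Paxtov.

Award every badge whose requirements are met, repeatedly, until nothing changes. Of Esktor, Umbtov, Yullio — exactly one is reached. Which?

Esktor

With Ornkye and Paxtov, Lamird is earned (B2).
With Ornkye and Lamird, Esktor is earned (B1).
Yullio would need Lamird and Venule (B5), but Venule is never earned. Umbtov would need Lamird, Esktor, and Renwyn (B4), but Renwyn is never earned.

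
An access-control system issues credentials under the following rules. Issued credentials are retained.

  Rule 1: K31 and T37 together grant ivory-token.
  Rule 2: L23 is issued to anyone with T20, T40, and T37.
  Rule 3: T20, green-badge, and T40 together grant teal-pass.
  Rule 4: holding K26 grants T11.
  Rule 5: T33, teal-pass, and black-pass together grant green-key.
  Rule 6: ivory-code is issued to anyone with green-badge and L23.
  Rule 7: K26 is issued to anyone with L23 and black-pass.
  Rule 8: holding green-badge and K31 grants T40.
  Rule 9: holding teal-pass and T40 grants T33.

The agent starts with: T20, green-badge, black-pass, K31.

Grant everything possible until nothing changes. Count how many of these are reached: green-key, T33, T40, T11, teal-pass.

4

Holding green-badge and K31 grants T40 (Rule 8).
Holding T20, green-badge, and T40 grants teal-pass (Rule 3).
Holding teal-pass and T40 grants T33 (Rule 9).
Holding T33, teal-pass, and black-pass grants green-key (Rule 5).
green-key: reached.
T33: reached.
T40: reached.
T11 would need K26 (Rule 4), but K26 is never granted.
teal-pass: reached.
Reached: green-key, T33, T40, and teal-pass — 4 of the 5.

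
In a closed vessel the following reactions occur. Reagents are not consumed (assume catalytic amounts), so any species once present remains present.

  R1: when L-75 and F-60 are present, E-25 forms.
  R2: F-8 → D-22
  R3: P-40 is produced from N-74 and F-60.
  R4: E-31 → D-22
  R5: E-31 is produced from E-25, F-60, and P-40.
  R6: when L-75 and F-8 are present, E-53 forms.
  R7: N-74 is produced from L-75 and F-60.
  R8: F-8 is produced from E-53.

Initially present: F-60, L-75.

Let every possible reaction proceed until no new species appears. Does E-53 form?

E-53 would need L-75 and F-8 (R6), but F-8 never forms.

No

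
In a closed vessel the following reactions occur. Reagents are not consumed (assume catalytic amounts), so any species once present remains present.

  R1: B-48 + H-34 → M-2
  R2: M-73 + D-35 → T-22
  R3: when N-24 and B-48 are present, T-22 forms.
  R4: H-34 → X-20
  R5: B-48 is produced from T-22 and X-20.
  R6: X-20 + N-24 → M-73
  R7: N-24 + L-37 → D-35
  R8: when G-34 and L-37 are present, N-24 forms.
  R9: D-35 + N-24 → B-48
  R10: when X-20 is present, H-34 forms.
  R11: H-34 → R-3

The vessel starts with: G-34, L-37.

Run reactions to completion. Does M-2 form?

M-2 would need B-48 and H-34 (R1), but H-34 never forms.

No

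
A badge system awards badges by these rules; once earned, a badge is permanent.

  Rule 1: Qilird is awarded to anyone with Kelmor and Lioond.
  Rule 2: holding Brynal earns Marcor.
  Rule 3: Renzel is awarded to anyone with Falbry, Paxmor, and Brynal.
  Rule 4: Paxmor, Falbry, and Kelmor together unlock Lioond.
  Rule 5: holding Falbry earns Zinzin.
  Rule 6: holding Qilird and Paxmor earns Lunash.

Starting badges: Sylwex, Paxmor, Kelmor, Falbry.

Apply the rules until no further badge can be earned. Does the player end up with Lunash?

With Paxmor, Falbry, and Kelmor, Lioond is earned (Rule 4).
With Kelmor and Lioond, Qilird is earned (Rule 1).
With Qilird and Paxmor, Lunash is earned (Rule 6).

Yes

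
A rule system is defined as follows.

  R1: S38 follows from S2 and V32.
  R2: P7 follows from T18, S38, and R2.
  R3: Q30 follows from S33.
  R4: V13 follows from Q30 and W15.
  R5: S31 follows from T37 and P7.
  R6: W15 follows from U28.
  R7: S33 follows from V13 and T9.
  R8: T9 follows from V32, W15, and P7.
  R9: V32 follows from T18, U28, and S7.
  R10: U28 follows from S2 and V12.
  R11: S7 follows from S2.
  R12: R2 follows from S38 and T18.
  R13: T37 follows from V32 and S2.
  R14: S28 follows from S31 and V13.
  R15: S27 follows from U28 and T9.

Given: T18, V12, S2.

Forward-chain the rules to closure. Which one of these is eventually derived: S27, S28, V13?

From S2, R11 gives S7.
From S2 and V12, R10 gives U28.
U28 holds, so W15 follows (R6).
T18, U28, and S7 hold, so V32 follows (R9).
S2 and V32 hold, so S38 follows (R1).
From S38 and T18, R12 gives R2.
From T18, S38, and R2, R2 gives P7.
V32, W15, and P7 hold, so T9 follows (R8).
From U28 and T9, R15 gives S27.
V13 would need Q30 and W15 (R4), but Q30 is never established. S28 would need S31 and V13 (R14), but V13 is never established.

S27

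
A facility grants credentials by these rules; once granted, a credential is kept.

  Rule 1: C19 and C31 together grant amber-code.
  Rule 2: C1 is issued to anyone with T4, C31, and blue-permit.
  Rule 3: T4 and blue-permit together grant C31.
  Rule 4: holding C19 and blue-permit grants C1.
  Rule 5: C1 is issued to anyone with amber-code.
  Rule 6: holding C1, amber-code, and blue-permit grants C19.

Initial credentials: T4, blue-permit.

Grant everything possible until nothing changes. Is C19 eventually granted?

No

C19 would need C1, amber-code, and blue-permit (Rule 6), but amber-code is never granted.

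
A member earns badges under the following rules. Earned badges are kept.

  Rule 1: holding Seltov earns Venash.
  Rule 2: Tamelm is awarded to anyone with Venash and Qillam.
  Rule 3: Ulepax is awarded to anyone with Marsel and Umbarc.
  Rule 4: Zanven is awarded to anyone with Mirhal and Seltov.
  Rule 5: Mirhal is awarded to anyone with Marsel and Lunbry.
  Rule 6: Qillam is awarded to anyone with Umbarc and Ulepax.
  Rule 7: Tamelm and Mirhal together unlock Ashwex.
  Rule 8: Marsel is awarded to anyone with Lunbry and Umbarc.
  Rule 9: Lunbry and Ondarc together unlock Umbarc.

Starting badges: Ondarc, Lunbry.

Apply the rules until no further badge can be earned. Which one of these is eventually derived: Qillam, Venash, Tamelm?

Qillam

With Lunbry and Ondarc, Umbarc is earned (Rule 9).
With Lunbry and Umbarc, Marsel is earned (Rule 8).
With Marsel and Umbarc, Ulepax is earned (Rule 3).
With Umbarc and Ulepax, Qillam is earned (Rule 6).
Venash would need Seltov (Rule 1), but Seltov is never earned. Tamelm would need Venash and Qillam (Rule 2), but Venash is never earned.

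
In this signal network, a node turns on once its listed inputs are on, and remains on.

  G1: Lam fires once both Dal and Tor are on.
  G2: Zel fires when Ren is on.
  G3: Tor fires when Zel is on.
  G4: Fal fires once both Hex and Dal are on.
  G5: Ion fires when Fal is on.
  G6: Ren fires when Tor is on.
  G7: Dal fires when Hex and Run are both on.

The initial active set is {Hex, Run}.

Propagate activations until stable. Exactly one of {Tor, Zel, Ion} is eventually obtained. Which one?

Ion

Hex and Run are on, so Dal fires (G7).
Hex and Dal are on, so Fal fires (G4).
G5: Fal on → Ion on.
Tor would need Zel (G3), but Zel never turns on. Zel would need Ren (G2), but Ren never turns on.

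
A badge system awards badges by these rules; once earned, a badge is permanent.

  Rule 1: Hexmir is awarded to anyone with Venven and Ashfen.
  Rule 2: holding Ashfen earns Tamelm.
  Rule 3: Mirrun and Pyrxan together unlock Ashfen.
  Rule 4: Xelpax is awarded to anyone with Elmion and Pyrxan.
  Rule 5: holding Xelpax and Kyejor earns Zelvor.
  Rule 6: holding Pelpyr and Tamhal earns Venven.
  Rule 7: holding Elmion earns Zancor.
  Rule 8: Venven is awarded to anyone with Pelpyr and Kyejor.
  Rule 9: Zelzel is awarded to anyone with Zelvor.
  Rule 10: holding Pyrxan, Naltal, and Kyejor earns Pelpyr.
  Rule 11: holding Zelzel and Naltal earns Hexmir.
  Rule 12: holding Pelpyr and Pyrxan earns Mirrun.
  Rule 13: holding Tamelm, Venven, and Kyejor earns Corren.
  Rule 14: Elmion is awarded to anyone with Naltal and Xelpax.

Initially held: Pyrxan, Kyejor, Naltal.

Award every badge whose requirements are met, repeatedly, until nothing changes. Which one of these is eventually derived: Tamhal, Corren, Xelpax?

With Pyrxan, Naltal, and Kyejor, Pelpyr is earned (Rule 10).
With Pelpyr and Kyejor, Venven is earned (Rule 8).
With Pelpyr and Pyrxan, Mirrun is earned (Rule 12).
With Mirrun and Pyrxan, Ashfen is earned (Rule 3).
With Ashfen, Tamelm is earned (Rule 2).
With Tamelm, Venven, and Kyejor, Corren is earned (Rule 13).
No rule produces Tamhal, and it is not given. Xelpax would need Elmion and Pyrxan (Rule 4), but Elmion is never earned.

Corren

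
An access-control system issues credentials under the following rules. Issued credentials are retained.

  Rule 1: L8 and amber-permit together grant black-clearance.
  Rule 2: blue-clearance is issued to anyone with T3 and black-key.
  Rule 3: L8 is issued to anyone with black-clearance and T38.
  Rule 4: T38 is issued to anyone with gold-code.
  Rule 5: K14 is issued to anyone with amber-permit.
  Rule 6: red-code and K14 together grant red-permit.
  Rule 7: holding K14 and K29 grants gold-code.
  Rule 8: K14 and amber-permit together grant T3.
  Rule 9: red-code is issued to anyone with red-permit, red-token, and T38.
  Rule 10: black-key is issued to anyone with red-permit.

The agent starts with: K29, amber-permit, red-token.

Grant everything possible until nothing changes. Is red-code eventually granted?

No

red-code would need red-permit, red-token, and T38 (Rule 9), but red-permit is never granted.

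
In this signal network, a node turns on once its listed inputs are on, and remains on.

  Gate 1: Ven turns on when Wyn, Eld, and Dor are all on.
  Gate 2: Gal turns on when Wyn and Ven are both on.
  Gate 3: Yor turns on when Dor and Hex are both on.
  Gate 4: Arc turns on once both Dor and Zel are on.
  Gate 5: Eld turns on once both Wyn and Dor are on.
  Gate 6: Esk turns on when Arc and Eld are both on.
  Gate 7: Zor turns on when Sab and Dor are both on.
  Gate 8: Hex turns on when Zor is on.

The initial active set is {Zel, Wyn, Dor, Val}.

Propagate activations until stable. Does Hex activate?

Hex would need Zor (Gate 8), but Zor never turns on.

No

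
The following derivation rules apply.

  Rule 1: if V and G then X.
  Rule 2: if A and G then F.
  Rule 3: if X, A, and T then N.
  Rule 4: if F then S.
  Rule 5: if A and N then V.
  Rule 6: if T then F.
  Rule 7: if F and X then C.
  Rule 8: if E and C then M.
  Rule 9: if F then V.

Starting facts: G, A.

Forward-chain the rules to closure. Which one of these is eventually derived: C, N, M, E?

From A and G, Rule 2 gives F.
From F, Rule 9 gives V.
From V and G, Rule 1 gives X.
From F and X, Rule 7 gives C.
No rule produces E, and it is not given. M would need E and C (Rule 8), but E is never established. N would need X, A, and T (Rule 3), but T is never established.

C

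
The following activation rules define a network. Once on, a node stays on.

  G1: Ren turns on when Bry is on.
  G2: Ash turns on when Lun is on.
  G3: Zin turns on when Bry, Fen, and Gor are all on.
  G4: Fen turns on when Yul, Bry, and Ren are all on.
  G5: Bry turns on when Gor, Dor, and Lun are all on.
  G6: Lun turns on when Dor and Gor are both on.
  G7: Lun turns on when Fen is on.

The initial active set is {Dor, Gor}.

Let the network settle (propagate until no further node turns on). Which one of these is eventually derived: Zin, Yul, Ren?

Ren

G6: Dor and Gor on → Lun on.
Gor, Dor, and Lun are on, so Bry turns on (G5).
G1: Bry on → Ren on.
Zin would need Bry, Fen, and Gor (G3), but Fen never turns on. No rule produces Yul, and it is not given.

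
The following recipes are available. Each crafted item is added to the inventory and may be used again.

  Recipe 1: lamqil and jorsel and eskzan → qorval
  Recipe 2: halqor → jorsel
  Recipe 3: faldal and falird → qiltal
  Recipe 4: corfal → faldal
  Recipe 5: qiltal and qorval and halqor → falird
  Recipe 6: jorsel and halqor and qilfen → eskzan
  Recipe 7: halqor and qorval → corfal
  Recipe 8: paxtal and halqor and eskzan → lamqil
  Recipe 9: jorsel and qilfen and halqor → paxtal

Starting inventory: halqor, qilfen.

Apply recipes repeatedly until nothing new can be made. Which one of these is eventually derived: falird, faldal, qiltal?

Using Recipe 2, halqor makes jorsel.
Using Recipe 6, jorsel, halqor, and qilfen make eskzan.
Using Recipe 9, jorsel, qilfen, and halqor make paxtal.
paxtal and halqor and eskzan → lamqil (Recipe 8).
Using Recipe 1, lamqil, jorsel, and eskzan make qorval.
halqor and qorval → corfal (Recipe 7).
Using Recipe 4, corfal makes faldal.
qiltal would need faldal and falird (Recipe 3), but falird is never obtained. falird would need qiltal, qorval, and halqor (Recipe 5), but qiltal is never obtained.

faldal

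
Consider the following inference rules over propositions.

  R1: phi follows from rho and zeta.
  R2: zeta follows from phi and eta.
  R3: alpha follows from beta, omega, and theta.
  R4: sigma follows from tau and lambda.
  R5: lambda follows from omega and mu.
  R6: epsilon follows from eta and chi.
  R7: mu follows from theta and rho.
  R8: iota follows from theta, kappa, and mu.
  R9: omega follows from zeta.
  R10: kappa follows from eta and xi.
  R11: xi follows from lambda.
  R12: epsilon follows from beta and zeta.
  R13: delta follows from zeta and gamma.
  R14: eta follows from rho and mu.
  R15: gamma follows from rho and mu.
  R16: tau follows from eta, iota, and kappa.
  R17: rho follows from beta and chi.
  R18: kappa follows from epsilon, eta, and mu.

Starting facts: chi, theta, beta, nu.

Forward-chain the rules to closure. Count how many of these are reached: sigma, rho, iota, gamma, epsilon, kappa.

From beta and chi, R17 gives rho.
theta and rho hold, so mu follows (R7).
rho and mu hold, so eta follows (R14).
From rho and mu, R15 gives gamma.
eta and chi hold, so epsilon follows (R6).
epsilon, eta, and mu hold, so kappa follows (R18).
From theta, kappa, and mu, R8 gives iota.
sigma would need tau and lambda (R4), but lambda is never established.
rho: reached.
iota: reached.
gamma: reached.
epsilon: reached.
kappa: reached.
Reached: rho, iota, gamma, epsilon, and kappa — 5 of the 6.

5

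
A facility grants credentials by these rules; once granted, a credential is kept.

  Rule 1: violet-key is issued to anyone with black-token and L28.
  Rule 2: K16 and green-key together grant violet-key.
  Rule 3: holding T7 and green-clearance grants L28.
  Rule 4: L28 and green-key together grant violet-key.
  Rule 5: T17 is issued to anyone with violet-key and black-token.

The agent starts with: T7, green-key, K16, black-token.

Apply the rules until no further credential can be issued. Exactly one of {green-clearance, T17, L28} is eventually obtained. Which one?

Holding K16 and green-key grants violet-key (Rule 2).
Holding violet-key and black-token grants T17 (Rule 5).
No rule produces green-clearance, and it is not given. L28 would need T7 and green-clearance (Rule 3), but green-clearance is never granted.

T17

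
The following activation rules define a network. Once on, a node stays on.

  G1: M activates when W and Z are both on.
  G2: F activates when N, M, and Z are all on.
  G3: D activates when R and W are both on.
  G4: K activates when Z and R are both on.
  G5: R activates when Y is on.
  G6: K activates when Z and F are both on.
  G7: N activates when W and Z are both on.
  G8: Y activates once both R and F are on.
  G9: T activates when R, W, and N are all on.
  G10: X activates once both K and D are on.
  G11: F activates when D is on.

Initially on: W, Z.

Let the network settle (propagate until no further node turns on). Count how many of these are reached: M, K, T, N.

W and Z are on, so M activates (G1).
G7: W and Z on → N on.
N, M, and Z are on, so F activates (G2).
G6: Z and F on → K on.
M: reached.
K: reached.
T would need R, W, and N (G9), but R never turns on.
N: reached.
Reached: M, K, and N — 3 of the 4.

3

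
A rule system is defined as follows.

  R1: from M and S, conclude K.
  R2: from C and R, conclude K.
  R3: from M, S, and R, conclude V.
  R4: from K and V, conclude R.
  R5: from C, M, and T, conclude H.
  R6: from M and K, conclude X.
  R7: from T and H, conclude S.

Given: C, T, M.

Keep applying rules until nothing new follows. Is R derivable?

No

R would need K and V (R4), but V is never established.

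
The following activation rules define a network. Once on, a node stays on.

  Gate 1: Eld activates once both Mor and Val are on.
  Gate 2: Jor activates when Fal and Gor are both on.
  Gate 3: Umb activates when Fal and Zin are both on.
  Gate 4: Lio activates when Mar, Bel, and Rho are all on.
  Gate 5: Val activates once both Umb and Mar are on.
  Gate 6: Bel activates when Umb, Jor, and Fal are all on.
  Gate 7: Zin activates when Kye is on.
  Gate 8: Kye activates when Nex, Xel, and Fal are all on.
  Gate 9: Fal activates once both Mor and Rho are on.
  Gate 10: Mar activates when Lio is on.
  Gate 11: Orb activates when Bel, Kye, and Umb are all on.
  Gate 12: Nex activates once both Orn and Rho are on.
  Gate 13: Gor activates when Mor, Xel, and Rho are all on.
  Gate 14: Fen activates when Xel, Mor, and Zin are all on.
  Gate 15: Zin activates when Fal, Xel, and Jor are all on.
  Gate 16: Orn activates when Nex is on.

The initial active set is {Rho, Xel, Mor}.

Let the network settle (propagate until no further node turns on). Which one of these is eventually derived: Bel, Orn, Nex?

Mor and Rho are on, so Fal activates (Gate 9).
Mor, Xel, and Rho are on, so Gor activates (Gate 13).
Gate 2: Fal and Gor on → Jor on.
Gate 15: Fal, Xel, and Jor on → Zin on.
Gate 3: Fal and Zin on → Umb on.
Umb, Jor, and Fal are on, so Bel activates (Gate 6).
Orn would need Nex (Gate 16), but Nex never turns on. Nex would need Orn and Rho (Gate 12), but Orn never turns on.

Bel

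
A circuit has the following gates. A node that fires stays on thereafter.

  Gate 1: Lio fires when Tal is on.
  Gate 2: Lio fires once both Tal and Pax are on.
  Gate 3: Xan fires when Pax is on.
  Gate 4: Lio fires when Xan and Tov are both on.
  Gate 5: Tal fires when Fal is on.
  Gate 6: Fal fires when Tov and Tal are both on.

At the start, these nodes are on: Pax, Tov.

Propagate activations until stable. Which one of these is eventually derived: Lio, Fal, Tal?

Lio

Pax is on, so Xan fires (Gate 3).
Xan and Tov are on, so Lio fires (Gate 4).
Fal would need Tov and Tal (Gate 6), but Tal never turns on. Tal would need Fal (Gate 5), but Fal never turns on.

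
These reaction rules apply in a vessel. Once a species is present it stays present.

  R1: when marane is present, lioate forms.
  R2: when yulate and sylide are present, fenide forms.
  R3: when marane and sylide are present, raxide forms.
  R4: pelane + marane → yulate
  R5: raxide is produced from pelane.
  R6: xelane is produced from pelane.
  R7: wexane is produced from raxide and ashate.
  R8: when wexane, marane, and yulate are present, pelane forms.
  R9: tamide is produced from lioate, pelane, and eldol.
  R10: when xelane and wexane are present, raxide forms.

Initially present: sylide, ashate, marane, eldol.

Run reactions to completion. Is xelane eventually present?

No

xelane would need pelane (R6), but pelane never forms.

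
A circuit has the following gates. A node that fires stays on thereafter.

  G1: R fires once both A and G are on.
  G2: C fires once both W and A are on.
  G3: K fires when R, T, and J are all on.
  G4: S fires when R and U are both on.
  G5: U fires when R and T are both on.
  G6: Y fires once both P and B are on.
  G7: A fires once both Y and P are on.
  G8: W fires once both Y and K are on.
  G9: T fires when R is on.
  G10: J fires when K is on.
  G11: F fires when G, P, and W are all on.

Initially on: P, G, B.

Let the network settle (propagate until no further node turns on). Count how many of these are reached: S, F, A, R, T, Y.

5

P and B are on, so Y fires (G6).
G7: Y and P on → A on.
A and G are on, so R fires (G1).
R is on, so T fires (G9).
R and T are on, so U fires (G5).
G4: R and U on → S on.
S: reached.
F would need G, P, and W (G11), but W never turns on.
A: reached.
R: reached.
T: reached.
Y: reached.
Reached: S, A, R, T, and Y — 5 of the 6.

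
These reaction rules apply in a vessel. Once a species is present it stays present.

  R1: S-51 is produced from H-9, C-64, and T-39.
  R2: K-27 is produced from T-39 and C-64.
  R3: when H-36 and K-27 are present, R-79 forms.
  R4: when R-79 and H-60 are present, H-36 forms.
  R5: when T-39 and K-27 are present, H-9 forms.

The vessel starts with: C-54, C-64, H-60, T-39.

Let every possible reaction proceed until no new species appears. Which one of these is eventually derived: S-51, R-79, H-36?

T-39 and C-64 present → K-27 forms (R2).
T-39 and K-27 present → H-9 forms (R5).
H-9, C-64, and T-39 present → S-51 forms (R1).
R-79 would need H-36 and K-27 (R3), but H-36 never forms. H-36 would need R-79 and H-60 (R4), but R-79 never forms.

S-51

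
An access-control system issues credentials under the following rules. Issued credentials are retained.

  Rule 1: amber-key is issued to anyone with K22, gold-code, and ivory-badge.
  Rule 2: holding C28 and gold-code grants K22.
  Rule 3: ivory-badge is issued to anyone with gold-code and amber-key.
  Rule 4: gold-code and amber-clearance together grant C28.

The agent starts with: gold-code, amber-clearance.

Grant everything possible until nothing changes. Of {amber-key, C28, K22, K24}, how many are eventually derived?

2

Holding gold-code and amber-clearance grants C28 (Rule 4).
Holding C28 and gold-code grants K22 (Rule 2).
amber-key would need K22, gold-code, and ivory-badge (Rule 1), but ivory-badge is never granted.
C28: reached.
K22: reached.
No rule produces K24, and it is not given.
Reached: C28 and K22 — 2 of the 4.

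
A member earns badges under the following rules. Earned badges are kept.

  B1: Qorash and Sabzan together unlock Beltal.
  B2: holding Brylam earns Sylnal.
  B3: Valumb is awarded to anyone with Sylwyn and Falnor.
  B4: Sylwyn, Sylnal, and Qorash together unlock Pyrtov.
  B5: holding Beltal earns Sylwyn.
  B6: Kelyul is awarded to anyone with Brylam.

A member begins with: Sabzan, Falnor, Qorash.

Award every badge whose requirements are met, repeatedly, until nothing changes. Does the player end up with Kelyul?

Kelyul would need Brylam (B6), but Brylam is never earned.

No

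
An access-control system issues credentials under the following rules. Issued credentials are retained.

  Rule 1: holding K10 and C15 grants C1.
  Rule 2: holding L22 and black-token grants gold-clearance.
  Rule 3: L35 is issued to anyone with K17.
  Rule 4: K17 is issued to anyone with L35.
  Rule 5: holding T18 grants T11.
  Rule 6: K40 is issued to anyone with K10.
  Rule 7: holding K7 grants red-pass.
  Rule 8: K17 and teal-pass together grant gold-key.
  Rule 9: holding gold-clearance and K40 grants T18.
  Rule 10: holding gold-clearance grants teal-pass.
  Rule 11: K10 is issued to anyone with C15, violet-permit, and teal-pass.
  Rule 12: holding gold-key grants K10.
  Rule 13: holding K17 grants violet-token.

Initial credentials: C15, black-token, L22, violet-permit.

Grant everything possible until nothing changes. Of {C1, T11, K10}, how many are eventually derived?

Holding L22 and black-token grants gold-clearance (Rule 2).
Holding gold-clearance grants teal-pass (Rule 10).
Holding C15, violet-permit, and teal-pass grants K10 (Rule 11).
Holding K10 grants K40 (Rule 6).
Holding K10 and C15 grants C1 (Rule 1).
Holding gold-clearance and K40 grants T18 (Rule 9).
Holding T18 grants T11 (Rule 5).
C1: reached.
T11: reached.
K10: reached.
All 3 are reached.

3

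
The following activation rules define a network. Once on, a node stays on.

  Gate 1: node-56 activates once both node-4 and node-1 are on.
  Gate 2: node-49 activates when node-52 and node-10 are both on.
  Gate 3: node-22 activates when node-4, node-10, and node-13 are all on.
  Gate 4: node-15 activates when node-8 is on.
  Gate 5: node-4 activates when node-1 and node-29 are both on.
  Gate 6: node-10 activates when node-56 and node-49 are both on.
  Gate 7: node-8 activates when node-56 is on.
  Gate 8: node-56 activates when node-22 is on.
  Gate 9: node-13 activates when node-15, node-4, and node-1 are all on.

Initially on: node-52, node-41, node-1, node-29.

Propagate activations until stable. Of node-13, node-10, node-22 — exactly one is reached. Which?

node-1 and node-29 are on, so node-4 activates (Gate 5).
node-4 and node-1 are on, so node-56 activates (Gate 1).
Gate 7: node-56 on → node-8 on.
node-8 is on, so node-15 activates (Gate 4).
Gate 9: node-15, node-4, and node-1 on → node-13 on.
node-22 would need node-4, node-10, and node-13 (Gate 3), but node-10 never turns on. node-10 would need node-56 and node-49 (Gate 6), but node-49 never turns on.

node-13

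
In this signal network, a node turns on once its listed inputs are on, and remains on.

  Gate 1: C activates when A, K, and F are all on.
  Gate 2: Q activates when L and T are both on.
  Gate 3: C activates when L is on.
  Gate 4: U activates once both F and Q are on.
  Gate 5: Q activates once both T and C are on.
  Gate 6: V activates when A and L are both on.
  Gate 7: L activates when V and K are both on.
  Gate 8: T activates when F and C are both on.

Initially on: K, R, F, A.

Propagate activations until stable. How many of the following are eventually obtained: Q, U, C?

Gate 1: A, K, and F on → C on.
F and C are on, so T activates (Gate 8).
T and C are on, so Q activates (Gate 5).
F and Q are on, so U activates (Gate 4).
Q: reached.
U: reached.
C: reached.
All 3 are reached.

3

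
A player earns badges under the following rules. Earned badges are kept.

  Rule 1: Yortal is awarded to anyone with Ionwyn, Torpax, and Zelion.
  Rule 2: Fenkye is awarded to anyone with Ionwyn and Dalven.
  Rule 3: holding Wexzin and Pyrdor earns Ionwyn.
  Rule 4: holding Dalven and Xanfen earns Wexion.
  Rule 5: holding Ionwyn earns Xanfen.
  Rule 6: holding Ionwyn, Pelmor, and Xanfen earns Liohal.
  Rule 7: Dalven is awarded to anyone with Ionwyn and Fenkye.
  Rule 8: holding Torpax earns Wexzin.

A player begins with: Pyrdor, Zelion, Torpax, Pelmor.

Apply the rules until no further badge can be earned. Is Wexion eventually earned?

Wexion would need Dalven and Xanfen (Rule 4), but Dalven is never earned.

No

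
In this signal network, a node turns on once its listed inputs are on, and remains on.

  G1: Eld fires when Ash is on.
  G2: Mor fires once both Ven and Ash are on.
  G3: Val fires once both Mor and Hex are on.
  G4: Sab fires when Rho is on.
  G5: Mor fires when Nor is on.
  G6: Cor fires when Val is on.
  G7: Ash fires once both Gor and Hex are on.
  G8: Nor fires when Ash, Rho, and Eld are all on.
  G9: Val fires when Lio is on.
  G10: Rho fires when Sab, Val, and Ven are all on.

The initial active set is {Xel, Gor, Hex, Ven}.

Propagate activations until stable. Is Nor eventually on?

Nor would need Ash, Rho, and Eld (G8), but Rho never turns on.

No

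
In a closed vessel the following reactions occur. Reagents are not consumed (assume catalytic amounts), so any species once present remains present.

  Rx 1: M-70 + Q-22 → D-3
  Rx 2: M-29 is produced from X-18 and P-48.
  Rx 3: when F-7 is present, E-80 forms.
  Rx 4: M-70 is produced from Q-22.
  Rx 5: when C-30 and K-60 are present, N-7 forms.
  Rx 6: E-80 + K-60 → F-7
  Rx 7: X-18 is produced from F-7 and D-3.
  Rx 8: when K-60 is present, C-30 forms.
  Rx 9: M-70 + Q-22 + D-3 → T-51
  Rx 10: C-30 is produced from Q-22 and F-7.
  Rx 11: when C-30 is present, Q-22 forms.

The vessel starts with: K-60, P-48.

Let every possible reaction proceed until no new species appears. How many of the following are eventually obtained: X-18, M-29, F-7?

0

X-18 would need F-7 and D-3 (Rx 7), but F-7 never forms.
M-29 would need X-18 and P-48 (Rx 2), but X-18 never forms.
F-7 would need E-80 and K-60 (Rx 6), but E-80 never forms.
None of the 3 are reached.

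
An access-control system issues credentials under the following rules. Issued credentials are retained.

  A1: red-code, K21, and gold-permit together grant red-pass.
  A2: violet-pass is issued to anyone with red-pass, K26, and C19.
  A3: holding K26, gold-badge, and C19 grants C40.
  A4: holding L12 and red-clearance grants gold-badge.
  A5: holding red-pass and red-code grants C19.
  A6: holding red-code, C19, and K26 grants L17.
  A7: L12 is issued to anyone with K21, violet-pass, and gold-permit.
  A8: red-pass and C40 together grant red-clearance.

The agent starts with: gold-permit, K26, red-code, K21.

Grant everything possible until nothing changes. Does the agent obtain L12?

Holding red-code, K21, and gold-permit grants red-pass (A1).
Holding red-pass and red-code grants C19 (A5).
Holding red-pass, K26, and C19 grants violet-pass (A2).
Holding K21, violet-pass, and gold-permit grants L12 (A7).

Yes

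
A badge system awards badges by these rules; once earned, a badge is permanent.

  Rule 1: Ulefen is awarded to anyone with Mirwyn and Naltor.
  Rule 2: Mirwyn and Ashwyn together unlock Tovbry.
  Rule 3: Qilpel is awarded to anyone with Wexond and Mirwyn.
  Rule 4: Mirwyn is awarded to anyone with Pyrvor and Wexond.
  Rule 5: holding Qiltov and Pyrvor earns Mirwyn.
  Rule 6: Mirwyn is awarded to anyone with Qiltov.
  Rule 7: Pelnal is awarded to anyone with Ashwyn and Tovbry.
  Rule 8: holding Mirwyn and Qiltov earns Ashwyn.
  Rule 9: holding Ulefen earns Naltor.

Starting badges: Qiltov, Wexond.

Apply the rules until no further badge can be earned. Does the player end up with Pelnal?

With Qiltov, Mirwyn is earned (Rule 6).
With Mirwyn and Qiltov, Ashwyn is earned (Rule 8).
With Mirwyn and Ashwyn, Tovbry is earned (Rule 2).
With Ashwyn and Tovbry, Pelnal is earned (Rule 7).

Yes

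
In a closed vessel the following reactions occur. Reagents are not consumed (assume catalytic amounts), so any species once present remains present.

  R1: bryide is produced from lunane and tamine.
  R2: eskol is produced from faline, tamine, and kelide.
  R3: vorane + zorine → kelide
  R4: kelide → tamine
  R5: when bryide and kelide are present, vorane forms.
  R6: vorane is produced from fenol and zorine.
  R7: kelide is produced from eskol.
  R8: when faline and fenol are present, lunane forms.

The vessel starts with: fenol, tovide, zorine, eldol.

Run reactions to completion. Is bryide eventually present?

bryide would need lunane and tamine (R1), but lunane never forms.

No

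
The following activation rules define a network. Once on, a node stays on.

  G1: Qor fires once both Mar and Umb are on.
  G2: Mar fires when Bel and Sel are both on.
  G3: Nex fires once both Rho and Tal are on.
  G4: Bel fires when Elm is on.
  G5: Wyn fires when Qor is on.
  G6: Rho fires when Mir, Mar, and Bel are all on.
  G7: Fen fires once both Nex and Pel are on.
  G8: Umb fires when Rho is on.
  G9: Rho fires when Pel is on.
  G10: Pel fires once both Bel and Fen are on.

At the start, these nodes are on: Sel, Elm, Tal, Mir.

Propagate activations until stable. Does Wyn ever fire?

Yes

Elm is on, so Bel fires (G4).
Bel and Sel are on, so Mar fires (G2).
Mir, Mar, and Bel are on, so Rho fires (G6).
Rho is on, so Umb fires (G8).
Mar and Umb are on, so Qor fires (G1).
G5: Qor on → Wyn on.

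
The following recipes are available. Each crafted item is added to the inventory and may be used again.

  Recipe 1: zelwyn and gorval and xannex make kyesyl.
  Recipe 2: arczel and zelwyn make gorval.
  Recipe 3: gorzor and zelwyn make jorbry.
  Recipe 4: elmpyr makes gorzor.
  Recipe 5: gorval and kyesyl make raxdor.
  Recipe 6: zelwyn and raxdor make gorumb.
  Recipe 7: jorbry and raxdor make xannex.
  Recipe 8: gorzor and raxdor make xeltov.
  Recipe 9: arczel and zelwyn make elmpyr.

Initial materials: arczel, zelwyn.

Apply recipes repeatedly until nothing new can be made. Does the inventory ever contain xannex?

xannex would need jorbry and raxdor (Recipe 7), but raxdor is never obtained.

No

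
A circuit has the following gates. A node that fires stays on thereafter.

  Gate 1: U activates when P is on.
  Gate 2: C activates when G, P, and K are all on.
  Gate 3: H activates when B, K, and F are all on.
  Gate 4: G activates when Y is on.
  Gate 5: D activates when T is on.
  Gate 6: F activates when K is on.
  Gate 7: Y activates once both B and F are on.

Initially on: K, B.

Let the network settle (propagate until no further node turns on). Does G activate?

Gate 6: K on → F on.
B and F are on, so Y activates (Gate 7).
Y is on, so G activates (Gate 4).

Yes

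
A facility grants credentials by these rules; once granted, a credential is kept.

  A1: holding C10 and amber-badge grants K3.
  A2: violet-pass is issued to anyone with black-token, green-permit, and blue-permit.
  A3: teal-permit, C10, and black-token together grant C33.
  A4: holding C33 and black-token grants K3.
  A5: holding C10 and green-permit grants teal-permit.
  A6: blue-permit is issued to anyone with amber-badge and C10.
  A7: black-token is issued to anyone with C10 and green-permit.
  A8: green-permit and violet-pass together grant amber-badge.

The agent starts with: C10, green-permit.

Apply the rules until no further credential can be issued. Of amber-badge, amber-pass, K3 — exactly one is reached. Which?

Holding C10 and green-permit grants teal-permit (A5).
Holding C10 and green-permit grants black-token (A7).
Holding teal-permit, C10, and black-token grants C33 (A3).
Holding C33 and black-token grants K3 (A4).
amber-badge would need green-permit and violet-pass (A8), but violet-pass is never granted. No rule produces amber-pass, and it is not given.

K3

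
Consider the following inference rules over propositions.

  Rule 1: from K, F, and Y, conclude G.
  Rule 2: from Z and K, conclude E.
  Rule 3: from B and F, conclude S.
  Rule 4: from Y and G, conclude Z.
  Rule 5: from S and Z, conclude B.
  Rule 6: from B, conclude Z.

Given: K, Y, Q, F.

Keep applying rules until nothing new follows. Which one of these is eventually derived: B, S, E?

E

K, F, and Y hold, so G follows (Rule 1).
Y and G hold, so Z follows (Rule 4).
Z and K hold, so E follows (Rule 2).
S would need B and F (Rule 3), but B is never established. B would need S and Z (Rule 5), but S is never established.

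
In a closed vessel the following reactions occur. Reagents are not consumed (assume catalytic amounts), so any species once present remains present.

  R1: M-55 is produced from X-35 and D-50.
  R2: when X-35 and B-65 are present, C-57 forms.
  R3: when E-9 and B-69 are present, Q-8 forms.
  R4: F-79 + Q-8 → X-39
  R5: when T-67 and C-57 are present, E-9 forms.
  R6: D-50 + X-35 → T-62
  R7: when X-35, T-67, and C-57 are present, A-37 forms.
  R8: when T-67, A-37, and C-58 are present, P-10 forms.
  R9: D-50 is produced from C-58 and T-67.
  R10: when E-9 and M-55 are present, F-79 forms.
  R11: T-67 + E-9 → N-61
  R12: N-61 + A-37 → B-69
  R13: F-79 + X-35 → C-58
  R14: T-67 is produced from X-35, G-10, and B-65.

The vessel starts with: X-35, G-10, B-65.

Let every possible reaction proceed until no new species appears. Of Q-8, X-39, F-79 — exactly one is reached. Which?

Q-8

X-35 and B-65 present → C-57 forms (R2).
X-35, G-10, and B-65 present → T-67 forms (R14).
X-35, T-67, and C-57 present → A-37 forms (R7).
T-67 and C-57 present → E-9 forms (R5).
T-67 and E-9 present → N-61 forms (R11).
N-61 and A-37 present → B-69 forms (R12).
E-9 and B-69 present → Q-8 forms (R3).
X-39 would need F-79 and Q-8 (R4), but F-79 never forms. F-79 would need E-9 and M-55 (R10), but M-55 never forms.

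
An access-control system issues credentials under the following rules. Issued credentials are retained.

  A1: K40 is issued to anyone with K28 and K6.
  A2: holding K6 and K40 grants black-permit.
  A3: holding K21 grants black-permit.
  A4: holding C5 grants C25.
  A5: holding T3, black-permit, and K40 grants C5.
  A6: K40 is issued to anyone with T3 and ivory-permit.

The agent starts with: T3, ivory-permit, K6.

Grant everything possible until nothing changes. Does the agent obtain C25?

Yes

Holding T3 and ivory-permit grants K40 (A6).
Holding K6 and K40 grants black-permit (A2).
Holding T3, black-permit, and K40 grants C5 (A5).
Holding C5 grants C25 (A4).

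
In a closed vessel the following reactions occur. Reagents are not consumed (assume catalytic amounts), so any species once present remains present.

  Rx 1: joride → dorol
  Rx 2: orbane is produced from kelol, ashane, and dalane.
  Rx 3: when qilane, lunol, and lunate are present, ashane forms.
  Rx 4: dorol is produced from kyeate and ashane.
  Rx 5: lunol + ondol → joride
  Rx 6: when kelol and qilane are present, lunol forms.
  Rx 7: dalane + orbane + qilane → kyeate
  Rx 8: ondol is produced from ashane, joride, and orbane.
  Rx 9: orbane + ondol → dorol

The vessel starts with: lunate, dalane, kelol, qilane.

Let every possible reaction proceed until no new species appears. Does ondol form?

No

ondol would need ashane, joride, and orbane (Rx 8), but joride never forms.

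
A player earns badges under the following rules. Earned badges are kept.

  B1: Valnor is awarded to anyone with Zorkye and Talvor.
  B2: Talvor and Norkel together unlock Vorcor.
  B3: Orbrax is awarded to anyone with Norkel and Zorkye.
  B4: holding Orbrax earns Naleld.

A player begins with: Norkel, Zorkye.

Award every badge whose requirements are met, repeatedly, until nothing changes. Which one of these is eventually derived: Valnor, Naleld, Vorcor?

With Norkel and Zorkye, Orbrax is earned (B3).
With Orbrax, Naleld is earned (B4).
Vorcor would need Talvor and Norkel (B2), but Talvor is never earned. Valnor would need Zorkye and Talvor (B1), but Talvor is never earned.

Naleld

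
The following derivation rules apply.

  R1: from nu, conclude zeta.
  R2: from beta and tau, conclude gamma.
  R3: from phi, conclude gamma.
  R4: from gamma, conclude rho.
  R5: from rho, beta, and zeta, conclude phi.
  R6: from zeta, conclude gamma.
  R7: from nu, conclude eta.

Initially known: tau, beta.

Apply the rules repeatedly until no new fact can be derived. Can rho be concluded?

From beta and tau, R2 gives gamma.
From gamma, R4 gives rho.

Yes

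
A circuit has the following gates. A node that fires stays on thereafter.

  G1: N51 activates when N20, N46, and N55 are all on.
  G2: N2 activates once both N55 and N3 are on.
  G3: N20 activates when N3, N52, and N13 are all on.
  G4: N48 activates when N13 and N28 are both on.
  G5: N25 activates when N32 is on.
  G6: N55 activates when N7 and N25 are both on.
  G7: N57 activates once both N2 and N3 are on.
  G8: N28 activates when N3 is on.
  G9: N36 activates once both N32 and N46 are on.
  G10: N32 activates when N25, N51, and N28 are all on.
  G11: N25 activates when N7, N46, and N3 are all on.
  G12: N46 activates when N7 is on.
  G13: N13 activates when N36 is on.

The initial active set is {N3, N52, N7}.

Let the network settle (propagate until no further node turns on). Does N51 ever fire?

N51 would need N20, N46, and N55 (G1), but N20 never turns on.

No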